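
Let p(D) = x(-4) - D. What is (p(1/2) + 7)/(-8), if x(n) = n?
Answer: -5/16 ≈ -0.31250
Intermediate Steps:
p(D) = -4 - D
(p(1/2) + 7)/(-8) = ((-4 - 1/2) + 7)/(-8) = ((-4 - 1*½) + 7)*(-⅛) = ((-4 - ½) + 7)*(-⅛) = (-9/2 + 7)*(-⅛) = (5/2)*(-⅛) = -5/16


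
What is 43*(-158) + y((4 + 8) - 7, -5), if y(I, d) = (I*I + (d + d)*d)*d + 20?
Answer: -7149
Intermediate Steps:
y(I, d) = 20 + d*(I² + 2*d²) (y(I, d) = (I² + (2*d)*d)*d + 20 = (I² + 2*d²)*d + 20 = d*(I² + 2*d²) + 20 = 20 + d*(I² + 2*d²))
43*(-158) + y((4 + 8) - 7, -5) = 43*(-158) + (20 + 2*(-5)³ - 5*((4 + 8) - 7)²) = -6794 + (20 + 2*(-125) - 5*(12 - 7)²) = -6794 + (20 - 250 - 5*5²) = -6794 + (20 - 250 - 5*25) = -6794 + (20 - 250 - 125) = -6794 - 355 = -7149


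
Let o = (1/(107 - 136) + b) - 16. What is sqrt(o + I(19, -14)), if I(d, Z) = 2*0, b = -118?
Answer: 13*I*sqrt(667)/29 ≈ 11.577*I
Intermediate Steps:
I(d, Z) = 0
o = -3887/29 (o = (1/(107 - 136) - 118) - 16 = (1/(-29) - 118) - 16 = (-1/29 - 118) - 16 = -3423/29 - 16 = -3887/29 ≈ -134.03)
sqrt(o + I(19, -14)) = sqrt(-3887/29 + 0) = sqrt(-3887/29) = 13*I*sqrt(667)/29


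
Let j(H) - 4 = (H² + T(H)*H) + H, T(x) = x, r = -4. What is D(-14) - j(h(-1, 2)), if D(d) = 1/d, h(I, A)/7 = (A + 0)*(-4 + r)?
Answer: -349721/14 ≈ -24980.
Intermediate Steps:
h(I, A) = -56*A (h(I, A) = 7*((A + 0)*(-4 - 4)) = 7*(A*(-8)) = 7*(-8*A) = -56*A)
j(H) = 4 + H + 2*H² (j(H) = 4 + ((H² + H*H) + H) = 4 + ((H² + H²) + H) = 4 + (2*H² + H) = 4 + (H + 2*H²) = 4 + H + 2*H²)
D(-14) - j(h(-1, 2)) = 1/(-14) - (4 - 56*2 + 2*(-56*2)²) = -1/14 - (4 - 112 + 2*(-112)²) = -1/14 - (4 - 112 + 2*12544) = -1/14 - (4 - 112 + 25088) = -1/14 - 1*24980 = -1/14 - 24980 = -349721/14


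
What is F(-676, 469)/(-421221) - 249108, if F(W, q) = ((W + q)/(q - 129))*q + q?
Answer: -35676037157497/143215140 ≈ -2.4911e+5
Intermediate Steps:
F(W, q) = q + q*(W + q)/(-129 + q) (F(W, q) = ((W + q)/(-129 + q))*q + q = q*(W + q)/(-129 + q) + q = q + q*(W + q)/(-129 + q))
F(-676, 469)/(-421221) - 249108 = (469*(-129 - 676 + 2*469)/(-129 + 469))/(-421221) - 249108 = (469*(-129 - 676 + 938)/340)*(-1/421221) - 249108 = (469*(1/340)*133)*(-1/421221) - 249108 = (62377/340)*(-1/421221) - 249108 = -62377/143215140 - 249108 = -35676037157497/143215140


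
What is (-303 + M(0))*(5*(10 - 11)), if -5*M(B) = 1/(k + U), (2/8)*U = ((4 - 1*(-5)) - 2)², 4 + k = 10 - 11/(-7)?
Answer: 2158882/1425 ≈ 1515.0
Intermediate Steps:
k = 53/7 (k = -4 + (10 - 11/(-7)) = -4 + (10 - 11*(-⅐)) = -4 + (10 + 11/7) = -4 + 81/7 = 53/7 ≈ 7.5714)
U = 196 (U = 4*((4 - 1*(-5)) - 2)² = 4*((4 + 5) - 2)² = 4*(9 - 2)² = 4*7² = 4*49 = 196)
M(B) = -7/7125 (M(B) = -1/(5*(53/7 + 196)) = -1/(5*1425/7) = -⅕*7/1425 = -7/7125)
(-303 + M(0))*(5*(10 - 11)) = (-303 - 7/7125)*(5*(10 - 11)) = -2158882*(-1)/1425 = -2158882/7125*(-5) = 2158882/1425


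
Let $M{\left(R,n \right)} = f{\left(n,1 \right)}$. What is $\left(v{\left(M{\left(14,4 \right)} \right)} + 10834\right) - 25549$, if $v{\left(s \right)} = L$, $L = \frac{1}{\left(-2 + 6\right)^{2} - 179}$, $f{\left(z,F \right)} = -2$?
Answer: $- \frac{2398546}{163} \approx -14715.0$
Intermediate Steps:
$M{\left(R,n \right)} = -2$
$L = - \frac{1}{163}$ ($L = \frac{1}{4^{2} - 179} = \frac{1}{16 - 179} = \frac{1}{-163} = - \frac{1}{163} \approx -0.006135$)
$v{\left(s \right)} = - \frac{1}{163}$
$\left(v{\left(M{\left(14,4 \right)} \right)} + 10834\right) - 25549 = \left(- \frac{1}{163} + 10834\right) - 25549 = \frac{1765941}{163} - 25549 = - \frac{2398546}{163}$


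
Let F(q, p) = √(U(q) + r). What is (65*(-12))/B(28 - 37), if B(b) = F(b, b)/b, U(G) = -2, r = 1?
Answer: -7020*I ≈ -7020.0*I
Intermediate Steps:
F(q, p) = I (F(q, p) = √(-2 + 1) = √(-1) = I)
B(b) = I/b
(65*(-12))/B(28 - 37) = (65*(-12))/((I/(28 - 37))) = -780*9*I = -7020*I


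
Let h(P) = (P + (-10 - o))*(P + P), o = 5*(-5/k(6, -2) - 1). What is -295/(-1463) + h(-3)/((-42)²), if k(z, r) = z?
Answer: 79147/368676 ≈ 0.21468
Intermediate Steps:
o = -55/6 (o = 5*(-5/6 - 1) = 5*(-5*⅙ - 1) = 5*(-⅚ - 1) = 5*(-11/6) = -55/6 ≈ -9.1667)
h(P) = 2*P*(-⅚ + P) (h(P) = (P + (-10 - 1*(-55/6)))*(P + P) = (P + (-10 + 55/6))*(2*P) = (P - ⅚)*(2*P) = (-⅚ + P)*(2*P) = 2*P*(-⅚ + P))
-295/(-1463) + h(-3)/((-42)²) = -295/(-1463) + ((⅓)*(-3)*(-5 + 6*(-3)))/((-42)²) = -295*(-1/1463) + ((⅓)*(-3)*(-5 - 18))/1764 = 295/1463 + ((⅓)*(-3)*(-23))*(1/1764) = 295/1463 + 23*(1/1764) = 295/1463 + 23/1764 = 79147/368676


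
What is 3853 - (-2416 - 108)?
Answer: 6377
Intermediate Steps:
3853 - (-2416 - 108) = 3853 - 1*(-2524) = 3853 + 2524 = 6377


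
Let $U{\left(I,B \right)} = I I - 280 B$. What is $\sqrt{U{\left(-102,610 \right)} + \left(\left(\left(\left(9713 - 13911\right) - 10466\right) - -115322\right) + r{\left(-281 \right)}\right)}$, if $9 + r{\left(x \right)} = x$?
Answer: $2 i \sqrt{15007} \approx 245.01 i$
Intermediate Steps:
$U{\left(I,B \right)} = I^{2} - 280 B$
$r{\left(x \right)} = -9 + x$
$\sqrt{U{\left(-102,610 \right)} + \left(\left(\left(\left(9713 - 13911\right) - 10466\right) - -115322\right) + r{\left(-281 \right)}\right)} = \sqrt{\left(\left(-102\right)^{2} - 170800\right) + \left(\left(\left(\left(9713 - 13911\right) - 10466\right) - -115322\right) - 290\right)} = \sqrt{\left(10404 - 170800\right) + \left(\left(\left(-4198 - 10466\right) + 115322\right) - 290\right)} = \sqrt{-160396 + \left(\left(-14664 + 115322\right) - 290\right)} = \sqrt{-160396 + \left(100658 - 290\right)} = \sqrt{-160396 + 100368} = \sqrt{-60028} = 2 i \sqrt{15007}$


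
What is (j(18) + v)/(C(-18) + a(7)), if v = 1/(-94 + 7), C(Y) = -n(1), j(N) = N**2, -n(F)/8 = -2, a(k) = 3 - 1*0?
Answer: -28187/1131 ≈ -24.922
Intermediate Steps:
a(k) = 3 (a(k) = 3 + 0 = 3)
n(F) = 16 (n(F) = -8*(-2) = 16)
C(Y) = -16 (C(Y) = -1*16 = -16)
v = -1/87 (v = 1/(-87) = -1/87 ≈ -0.011494)
(j(18) + v)/(C(-18) + a(7)) = (18**2 - 1/87)/(-16 + 3) = (324 - 1/87)/(-13) = (28187/87)*(-1/13) = -28187/1131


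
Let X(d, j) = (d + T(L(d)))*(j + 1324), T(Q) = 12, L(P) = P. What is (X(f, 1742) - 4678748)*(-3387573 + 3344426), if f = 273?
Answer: 164171659886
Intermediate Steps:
X(d, j) = (12 + d)*(1324 + j) (X(d, j) = (d + 12)*(j + 1324) = (12 + d)*(1324 + j))
(X(f, 1742) - 4678748)*(-3387573 + 3344426) = ((15888 + 12*1742 + 1324*273 + 273*1742) - 4678748)*(-3387573 + 3344426) = ((15888 + 20904 + 361452 + 475566) - 4678748)*(-43147) = (873810 - 4678748)*(-43147) = -3804938*(-43147) = 164171659886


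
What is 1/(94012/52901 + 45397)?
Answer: 52901/2401640709 ≈ 2.2027e-5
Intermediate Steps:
1/(94012/52901 + 45397) = 1/(2401640709/52901) = 52901/2401640709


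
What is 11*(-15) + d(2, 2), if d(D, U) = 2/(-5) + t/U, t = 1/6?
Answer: -9919/60 ≈ -165.32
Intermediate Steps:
t = ⅙ (t = 1*(⅙) = ⅙ ≈ 0.16667)
d(D, U) = -⅖ + 1/(6*U) (d(D, U) = 2/(-5) + 1/(6*U) = 2*(-⅕) + 1/(6*U) = -⅖ + 1/(6*U))
11*(-15) + d(2, 2) = 11*(-15) + (1/30)*(5 - 12*2)/2 = -165 + (1/30)*(½)*(5 - 24) = -165 + (1/30)*(½)*(-19) = -165 - 19/60 = -9919/60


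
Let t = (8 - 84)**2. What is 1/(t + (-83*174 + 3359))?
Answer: -1/5307 ≈ -0.00018843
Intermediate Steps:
t = 5776 (t = (-76)**2 = 5776)
1/(t + (-83*174 + 3359)) = 1/(5776 + (-83*174 + 3359)) = 1/(5776 + (-14442 + 3359)) = 1/(5776 - 11083) = 1/(-5307) = -1/5307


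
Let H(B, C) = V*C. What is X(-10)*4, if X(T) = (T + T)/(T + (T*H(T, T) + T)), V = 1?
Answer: -1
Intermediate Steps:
H(B, C) = C (H(B, C) = 1*C = C)
X(T) = 2*T/(T² + 2*T) (X(T) = (T + T)/(T + (T*T + T)) = (2*T)/(T + (T² + T)) = (2*T)/(T + (T + T²)) = (2*T)/(T² + 2*T) = 2*T/(T² + 2*T))
X(-10)*4 = (2/(2 - 10))*4 = (2/(-8))*4 = (2*(-⅛))*4 = -¼*4 = -1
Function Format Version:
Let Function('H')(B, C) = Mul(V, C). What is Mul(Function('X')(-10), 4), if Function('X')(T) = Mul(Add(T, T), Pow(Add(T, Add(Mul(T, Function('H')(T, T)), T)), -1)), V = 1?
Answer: -1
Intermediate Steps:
Function('H')(B, C) = C (Function('H')(B, C) = Mul(1, C) = C)
Function('X')(T) = Mul(2, T, Pow(Add(Pow(T, 2), Mul(2, T)), -1)) (Function('X')(T) = Mul(Add(T, T), Pow(Add(T, Add(Mul(T, T), T)), -1)) = Mul(Mul(2, T), Pow(Add(T, Add(Pow(T, 2), T)), -1)) = Mul(Mul(2, T), Pow(Add(T, Add(T, Pow(T, 2))), -1)) = Mul(Mul(2, T), Pow(Add(Pow(T, 2), Mul(2, T)), -1)) = Mul(2, T, Pow(Add(Pow(T, 2), Mul(2, T)), -1)))
Mul(Function('X')(-10), 4) = Mul(Mul(2, Pow(Add(2, -10), -1)), 4) = Mul(Mul(2, Pow(-8, -1)), 4) = Mul(Mul(2, Rational(-1, 8)), 4) = Mul(Rational(-1, 4), 4) = -1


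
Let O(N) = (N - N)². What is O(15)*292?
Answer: 0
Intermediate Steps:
O(N) = 0 (O(N) = 0² = 0)
O(15)*292 = 0*292 = 0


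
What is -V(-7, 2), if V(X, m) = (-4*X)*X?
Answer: 196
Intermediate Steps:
V(X, m) = -4*X²
-V(-7, 2) = -(-4)*(-7)² = -(-4)*49 = -1*(-196) = 196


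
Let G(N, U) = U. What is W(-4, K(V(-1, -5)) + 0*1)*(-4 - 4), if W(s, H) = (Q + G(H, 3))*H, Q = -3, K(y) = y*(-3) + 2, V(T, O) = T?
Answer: 0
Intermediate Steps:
K(y) = 2 - 3*y (K(y) = -3*y + 2 = 2 - 3*y)
W(s, H) = 0 (W(s, H) = (-3 + 3)*H = 0*H = 0)
W(-4, K(V(-1, -5)) + 0*1)*(-4 - 4) = 0*(-4 - 4) = 0*(-8) = 0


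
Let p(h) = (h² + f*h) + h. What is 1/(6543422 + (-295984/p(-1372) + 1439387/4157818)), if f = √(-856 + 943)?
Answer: 255242426393356831087575180894/1670158956392383010697888431459172233 + 4477207660663820264*√87/1670158956392383010697888431459172233 ≈ 1.5283e-7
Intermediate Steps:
f = √87 ≈ 9.3274
p(h) = h + h² + h*√87 (p(h) = (h² + √87*h) + h = (h² + h*√87) + h = h + h² + h*√87)
1/(6543422 + (-295984/p(-1372) + 1439387/4157818)) = 1/(6543422 + (-295984*(-1/(1372*(1 - 1372 + √87))) + 1439387/4157818)) = 1/(6543422 + (-295984*(-1/(1372*(-1371 + √87))) + 1439387*(1/4157818))) = 1/(6543422 + (-295984/(1881012 - 1372*√87) + 1439387/4157818)) = 1/(6543422 + (1439387/4157818 - 295984/(1881012 - 1372*√87))) = 1/(27206359212583/4157818 - 295984/(1881012 - 1372*√87))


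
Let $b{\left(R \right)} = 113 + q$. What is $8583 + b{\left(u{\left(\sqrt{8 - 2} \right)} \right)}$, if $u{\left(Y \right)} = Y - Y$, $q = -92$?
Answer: $8604$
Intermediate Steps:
$u{\left(Y \right)} = 0$
$b{\left(R \right)} = 21$ ($b{\left(R \right)} = 113 - 92 = 21$)
$8583 + b{\left(u{\left(\sqrt{8 - 2} \right)} \right)} = 8583 + 21 = 8604$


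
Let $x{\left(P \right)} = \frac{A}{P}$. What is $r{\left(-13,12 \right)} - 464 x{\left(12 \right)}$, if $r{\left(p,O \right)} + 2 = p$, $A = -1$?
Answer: $\frac{71}{3} \approx 23.667$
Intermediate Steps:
$r{\left(p,O \right)} = -2 + p$
$x{\left(P \right)} = - \frac{1}{P}$
$r{\left(-13,12 \right)} - 464 x{\left(12 \right)} = \left(-2 - 13\right) - 464 \left(- \frac{1}{12}\right) = -15 - 464 \left(\left(-1\right) \frac{1}{12}\right) = -15 - - \frac{116}{3} = -15 + \frac{116}{3} = \frac{71}{3}$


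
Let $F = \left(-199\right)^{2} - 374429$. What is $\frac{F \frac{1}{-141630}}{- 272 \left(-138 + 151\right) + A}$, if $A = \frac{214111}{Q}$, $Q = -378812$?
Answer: $- \frac{63418432168}{94870384084545} \approx -0.00066847$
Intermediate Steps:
$F = -334828$ ($F = 39601 - 374429 = -334828$)
$A = - \frac{214111}{378812}$ ($A = \frac{214111}{-378812} = 214111 \left(- \frac{1}{378812}\right) = - \frac{214111}{378812} \approx -0.56522$)
$\frac{F \frac{1}{-141630}}{- 272 \left(-138 + 151\right) + A} = \frac{\left(-334828\right) \frac{1}{-141630}}{- 272 \left(-138 + 151\right) - \frac{214111}{378812}} = \frac{\left(-334828\right) \left(- \frac{1}{141630}\right)}{\left(-272\right) 13 - \frac{214111}{378812}} = \frac{167414}{70815 \left(-3536 - \frac{214111}{378812}\right)} = \frac{167414}{70815 \left(- \frac{1339693343}{378812}\right)} = \frac{167414}{70815} \left(- \frac{378812}{1339693343}\right) = - \frac{63418432168}{94870384084545}$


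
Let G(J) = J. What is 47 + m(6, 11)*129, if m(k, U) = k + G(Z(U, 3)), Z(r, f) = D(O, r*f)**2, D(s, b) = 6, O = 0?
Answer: 5465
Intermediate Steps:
Z(r, f) = 36 (Z(r, f) = 6**2 = 36)
m(k, U) = 36 + k (m(k, U) = k + 36 = 36 + k)
47 + m(6, 11)*129 = 47 + (36 + 6)*129 = 47 + 42*129 = 47 + 5418 = 5465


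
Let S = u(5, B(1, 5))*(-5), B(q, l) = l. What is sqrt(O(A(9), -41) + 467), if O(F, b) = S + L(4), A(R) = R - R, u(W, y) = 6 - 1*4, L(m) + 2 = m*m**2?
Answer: sqrt(519) ≈ 22.782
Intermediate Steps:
L(m) = -2 + m**3 (L(m) = -2 + m*m**2 = -2 + m**3)
u(W, y) = 2 (u(W, y) = 6 - 4 = 2)
A(R) = 0
S = -10 (S = 2*(-5) = -10)
O(F, b) = 52 (O(F, b) = -10 + (-2 + 4**3) = -10 + (-2 + 64) = -10 + 62 = 52)
sqrt(O(A(9), -41) + 467) = sqrt(52 + 467) = sqrt(519)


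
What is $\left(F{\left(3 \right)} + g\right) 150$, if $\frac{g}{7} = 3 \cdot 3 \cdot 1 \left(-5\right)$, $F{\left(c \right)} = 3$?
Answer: $-46800$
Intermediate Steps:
$g = -315$ ($g = 7 \cdot 3 \cdot 3 \cdot 1 \left(-5\right) = 7 \cdot 3 \cdot 3 \left(-5\right) = 7 \cdot 9 \left(-5\right) = 7 \left(-45\right) = -315$)
$\left(F{\left(3 \right)} + g\right) 150 = \left(3 - 315\right) 150 = \left(-312\right) 150 = -46800$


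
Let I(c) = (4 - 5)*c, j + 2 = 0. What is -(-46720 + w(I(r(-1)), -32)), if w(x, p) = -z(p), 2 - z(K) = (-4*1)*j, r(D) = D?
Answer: 46714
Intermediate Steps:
j = -2 (j = -2 + 0 = -2)
z(K) = -6 (z(K) = 2 - (-4*1)*(-2) = 2 - (-4)*(-2) = 2 - 1*8 = 2 - 8 = -6)
I(c) = -c
w(x, p) = 6 (w(x, p) = -1*(-6) = 6)
-(-46720 + w(I(r(-1)), -32)) = -(-46720 + 6) = -1*(-46714) = 46714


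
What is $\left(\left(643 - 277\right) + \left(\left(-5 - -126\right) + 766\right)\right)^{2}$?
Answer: $1570009$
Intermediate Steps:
$\left(\left(643 - 277\right) + \left(\left(-5 - -126\right) + 766\right)\right)^{2} = \left(\left(643 - 277\right) + \left(\left(-5 + 126\right) + 766\right)\right)^{2} = \left(366 + \left(121 + 766\right)\right)^{2} = \left(366 + 887\right)^{2} = 1253^{2} = 1570009$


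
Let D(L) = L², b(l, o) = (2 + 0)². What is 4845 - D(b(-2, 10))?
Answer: 4829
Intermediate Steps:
b(l, o) = 4 (b(l, o) = 2² = 4)
4845 - D(b(-2, 10)) = 4845 - 1*4² = 4845 - 1*16 = 4845 - 16 = 4829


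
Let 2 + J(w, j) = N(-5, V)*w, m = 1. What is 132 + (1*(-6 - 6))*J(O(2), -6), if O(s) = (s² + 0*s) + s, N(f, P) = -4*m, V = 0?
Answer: 444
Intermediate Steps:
N(f, P) = -4 (N(f, P) = -4*1 = -4)
O(s) = s + s² (O(s) = (s² + 0) + s = s² + s = s + s²)
J(w, j) = -2 - 4*w
132 + (1*(-6 - 6))*J(O(2), -6) = 132 + (1*(-6 - 6))*(-2 - 8*(1 + 2)) = 132 + (1*(-12))*(-2 - 8*3) = 132 - 12*(-2 - 4*6) = 132 - 12*(-2 - 24) = 132 - 12*(-26) = 132 + 312 = 444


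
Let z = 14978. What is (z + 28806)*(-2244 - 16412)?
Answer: -816834304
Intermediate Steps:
(z + 28806)*(-2244 - 16412) = (14978 + 28806)*(-2244 - 16412) = 43784*(-18656) = -816834304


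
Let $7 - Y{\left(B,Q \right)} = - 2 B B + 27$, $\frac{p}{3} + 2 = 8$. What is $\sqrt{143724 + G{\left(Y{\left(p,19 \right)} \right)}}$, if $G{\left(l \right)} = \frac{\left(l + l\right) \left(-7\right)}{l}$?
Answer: $\sqrt{143710} \approx 379.09$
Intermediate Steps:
$p = 18$ ($p = -6 + 3 \cdot 8 = -6 + 24 = 18$)
$Y{\left(B,Q \right)} = -20 + 2 B^{2}$ ($Y{\left(B,Q \right)} = 7 - \left(- 2 B B + 27\right) = 7 - \left(- 2 B^{2} + 27\right) = 7 - \left(27 - 2 B^{2}\right) = 7 + \left(-27 + 2 B^{2}\right) = -20 + 2 B^{2}$)
$G{\left(l \right)} = -14$ ($G{\left(l \right)} = \frac{2 l \left(-7\right)}{l} = \frac{\left(-14\right) l}{l} = -14$)
$\sqrt{143724 + G{\left(Y{\left(p,19 \right)} \right)}} = \sqrt{143724 - 14} = \sqrt{143710}$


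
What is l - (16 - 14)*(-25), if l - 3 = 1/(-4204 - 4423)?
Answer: 457230/8627 ≈ 53.000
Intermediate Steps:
l = 25880/8627 (l = 3 + 1/(-4204 - 4423) = 3 + 1/(-8627) = 3 - 1/8627 = 25880/8627 ≈ 2.9999)
l - (16 - 14)*(-25) = 25880/8627 - (16 - 14)*(-25) = 25880/8627 - 2*(-25) = 25880/8627 - 1*(-50) = 25880/8627 + 50 = 457230/8627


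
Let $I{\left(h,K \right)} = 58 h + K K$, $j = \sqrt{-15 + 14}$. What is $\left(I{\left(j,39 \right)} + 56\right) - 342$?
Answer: $1235 + 58 i \approx 1235.0 + 58.0 i$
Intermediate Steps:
$j = i$ ($j = \sqrt{-1} = i \approx 1.0 i$)
$I{\left(h,K \right)} = K^{2} + 58 h$ ($I{\left(h,K \right)} = 58 h + K^{2} = K^{2} + 58 h$)
$\left(I{\left(j,39 \right)} + 56\right) - 342 = \left(\left(39^{2} + 58 i\right) + 56\right) - 342 = \left(\left(1521 + 58 i\right) + 56\right) - 342 = \left(1577 + 58 i\right) - 342 = 1235 + 58 i$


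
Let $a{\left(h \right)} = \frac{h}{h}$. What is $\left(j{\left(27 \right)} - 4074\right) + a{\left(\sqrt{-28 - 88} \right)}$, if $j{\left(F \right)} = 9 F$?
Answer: $-3830$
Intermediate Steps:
$a{\left(h \right)} = 1$
$\left(j{\left(27 \right)} - 4074\right) + a{\left(\sqrt{-28 - 88} \right)} = \left(9 \cdot 27 - 4074\right) + 1 = \left(243 - 4074\right) + 1 = -3831 + 1 = -3830$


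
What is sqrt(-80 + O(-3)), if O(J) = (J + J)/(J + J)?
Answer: I*sqrt(79) ≈ 8.8882*I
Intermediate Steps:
O(J) = 1 (O(J) = (2*J)/((2*J)) = (2*J)*(1/(2*J)) = 1)
sqrt(-80 + O(-3)) = sqrt(-80 + 1) = sqrt(-79) = I*sqrt(79)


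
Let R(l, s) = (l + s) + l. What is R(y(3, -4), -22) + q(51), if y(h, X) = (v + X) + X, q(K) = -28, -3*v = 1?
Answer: -200/3 ≈ -66.667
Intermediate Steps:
v = -1/3 (v = -1/3*1 = -1/3 ≈ -0.33333)
y(h, X) = -1/3 + 2*X (y(h, X) = (-1/3 + X) + X = -1/3 + 2*X)
R(l, s) = s + 2*l
R(y(3, -4), -22) + q(51) = (-22 + 2*(-1/3 + 2*(-4))) - 28 = (-22 + 2*(-1/3 - 8)) - 28 = (-22 + 2*(-25/3)) - 28 = (-22 - 50/3) - 28 = -116/3 - 28 = -200/3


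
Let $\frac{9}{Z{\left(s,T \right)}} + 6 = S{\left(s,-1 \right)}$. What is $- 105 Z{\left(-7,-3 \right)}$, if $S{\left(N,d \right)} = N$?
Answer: $\frac{945}{13} \approx 72.692$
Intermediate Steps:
$Z{\left(s,T \right)} = \frac{9}{-6 + s}$
$- 105 Z{\left(-7,-3 \right)} = - 105 \frac{9}{-6 - 7} = - 105 \frac{9}{-13} = - 105 \cdot 9 \left(- \frac{1}{13}\right) = \left(-105\right) \left(- \frac{9}{13}\right) = \frac{945}{13}$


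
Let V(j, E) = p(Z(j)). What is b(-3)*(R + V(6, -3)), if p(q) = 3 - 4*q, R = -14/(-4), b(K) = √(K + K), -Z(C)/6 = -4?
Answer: -179*I*√6/2 ≈ -219.23*I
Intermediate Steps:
Z(C) = 24 (Z(C) = -6*(-4) = 24)
b(K) = √2*√K (b(K) = √(2*K) = √2*√K)
R = 7/2 (R = -14*(-¼) = 7/2 ≈ 3.5000)
V(j, E) = -93 (V(j, E) = 3 - 4*24 = 3 - 96 = -93)
b(-3)*(R + V(6, -3)) = (√2*√(-3))*(7/2 - 93) = (√2*(I*√3))*(-179/2) = (I*√6)*(-179/2) = -179*I*√6/2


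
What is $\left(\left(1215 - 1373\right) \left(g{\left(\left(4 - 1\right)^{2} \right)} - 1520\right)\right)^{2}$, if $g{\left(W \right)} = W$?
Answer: $56995832644$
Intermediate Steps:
$\left(\left(1215 - 1373\right) \left(g{\left(\left(4 - 1\right)^{2} \right)} - 1520\right)\right)^{2} = \left(\left(1215 - 1373\right) \left(\left(4 - 1\right)^{2} - 1520\right)\right)^{2} = \left(- 158 \left(3^{2} - 1520\right)\right)^{2} = \left(- 158 \left(9 - 1520\right)\right)^{2} = \left(\left(-158\right) \left(-1511\right)\right)^{2} = 238738^{2} = 56995832644$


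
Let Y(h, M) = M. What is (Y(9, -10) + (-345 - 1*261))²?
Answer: 379456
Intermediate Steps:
(Y(9, -10) + (-345 - 1*261))² = (-10 + (-345 - 1*261))² = (-10 + (-345 - 261))² = (-10 - 606)² = (-616)² = 379456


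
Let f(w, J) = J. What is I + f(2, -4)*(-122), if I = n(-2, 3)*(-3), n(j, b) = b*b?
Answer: 461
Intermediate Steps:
n(j, b) = b**2
I = -27 (I = 3**2*(-3) = 9*(-3) = -27)
I + f(2, -4)*(-122) = -27 - 4*(-122) = -27 + 488 = 461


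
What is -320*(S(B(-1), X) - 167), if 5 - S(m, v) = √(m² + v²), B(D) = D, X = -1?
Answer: 51840 + 320*√2 ≈ 52293.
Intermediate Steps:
S(m, v) = 5 - √(m² + v²)
-320*(S(B(-1), X) - 167) = -320*((5 - √((-1)² + (-1)²)) - 167) = -320*((5 - √(1 + 1)) - 167) = -320*((5 - √2) - 167) = -320*(-162 - √2) = 51840 + 320*√2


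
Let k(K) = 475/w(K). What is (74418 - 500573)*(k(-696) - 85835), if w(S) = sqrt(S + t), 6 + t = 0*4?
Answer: 36579014425 + 202423625*I*sqrt(78)/234 ≈ 3.6579e+10 + 7.64e+6*I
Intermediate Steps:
t = -6 (t = -6 + 0*4 = -6 + 0 = -6)
w(S) = sqrt(-6 + S) (w(S) = sqrt(S - 6) = sqrt(-6 + S))
k(K) = 475/sqrt(-6 + K) (k(K) = 475/(sqrt(-6 + K)) = 475/sqrt(-6 + K))
(74418 - 500573)*(k(-696) - 85835) = (74418 - 500573)*(475/sqrt(-6 - 696) - 85835) = -426155*(475/sqrt(-702) - 85835) = -426155*(475*(-I*sqrt(78)/234) - 85835) = -426155*(-475*I*sqrt(78)/234 - 85835) = -426155*(-85835 - 475*I*sqrt(78)/234) = 36579014425 + 202423625*I*sqrt(78)/234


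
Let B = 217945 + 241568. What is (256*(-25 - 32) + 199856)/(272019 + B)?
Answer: 46316/182883 ≈ 0.25325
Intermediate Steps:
B = 459513
(256*(-25 - 32) + 199856)/(272019 + B) = (256*(-25 - 32) + 199856)/(272019 + 459513) = (256*(-57) + 199856)/731532 = (-14592 + 199856)*(1/731532) = 185264*(1/731532) = 46316/182883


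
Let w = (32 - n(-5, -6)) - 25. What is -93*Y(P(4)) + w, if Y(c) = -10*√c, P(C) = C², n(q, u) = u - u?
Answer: 3727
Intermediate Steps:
n(q, u) = 0
w = 7 (w = (32 - 1*0) - 25 = (32 + 0) - 25 = 32 - 25 = 7)
-93*Y(P(4)) + w = -(-930)*√(4²) + 7 = -(-930)*√16 + 7 = -(-930)*4 + 7 = -93*(-40) + 7 = 3720 + 7 = 3727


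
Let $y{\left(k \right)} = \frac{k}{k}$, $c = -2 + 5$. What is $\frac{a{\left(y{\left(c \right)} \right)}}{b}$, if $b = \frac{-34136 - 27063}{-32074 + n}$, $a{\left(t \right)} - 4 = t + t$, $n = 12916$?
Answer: $\frac{114948}{61199} \approx 1.8783$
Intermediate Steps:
$c = 3$
$y{\left(k \right)} = 1$
$a{\left(t \right)} = 4 + 2 t$ ($a{\left(t \right)} = 4 + \left(t + t\right) = 4 + 2 t$)
$b = \frac{61199}{19158}$ ($b = \frac{-34136 - 27063}{-32074 + 12916} = - \frac{61199}{-19158} = \left(-61199\right) \left(- \frac{1}{19158}\right) = \frac{61199}{19158} \approx 3.1944$)
$\frac{a{\left(y{\left(c \right)} \right)}}{b} = \frac{4 + 2 \cdot 1}{\frac{61199}{19158}} = \left(4 + 2\right) \frac{19158}{61199} = 6 \cdot \frac{19158}{61199} = \frac{114948}{61199}$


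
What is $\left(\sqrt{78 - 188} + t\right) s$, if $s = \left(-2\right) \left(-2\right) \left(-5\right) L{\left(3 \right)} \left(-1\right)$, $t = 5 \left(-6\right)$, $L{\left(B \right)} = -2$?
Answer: $1200 - 40 i \sqrt{110} \approx 1200.0 - 419.52 i$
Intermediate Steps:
$t = -30$
$s = -40$ ($s = \left(-2\right) \left(-2\right) \left(-5\right) \left(-2\right) \left(-1\right) = 4 \left(-5\right) \left(-2\right) \left(-1\right) = \left(-20\right) \left(-2\right) \left(-1\right) = 40 \left(-1\right) = -40$)
$\left(\sqrt{78 - 188} + t\right) s = \left(\sqrt{78 - 188} - 30\right) \left(-40\right) = \left(\sqrt{-110} - 30\right) \left(-40\right) = \left(i \sqrt{110} - 30\right) \left(-40\right) = \left(-30 + i \sqrt{110}\right) \left(-40\right) = 1200 - 40 i \sqrt{110}$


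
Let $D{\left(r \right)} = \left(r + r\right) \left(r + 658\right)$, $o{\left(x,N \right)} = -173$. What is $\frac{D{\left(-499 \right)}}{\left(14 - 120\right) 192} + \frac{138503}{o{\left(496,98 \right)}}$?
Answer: $- \frac{8777865}{11072} \approx -792.8$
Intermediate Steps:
$D{\left(r \right)} = 2 r \left(658 + r\right)$
$\frac{D{\left(-499 \right)}}{\left(14 - 120\right) 192} + \frac{138503}{o{\left(496,98 \right)}} = \frac{2 \left(-499\right) \left(658 - 499\right)}{\left(14 - 120\right) 192} + \frac{138503}{-173} = \frac{2 \left(-499\right) 159}{\left(-106\right) 192} + 138503 \left(- \frac{1}{173}\right) = - \frac{158682}{-20352} - \frac{138503}{173} = \left(-158682\right) \left(- \frac{1}{20352}\right) - \frac{138503}{173} = \frac{499}{64} - \frac{138503}{173} = - \frac{8777865}{11072}$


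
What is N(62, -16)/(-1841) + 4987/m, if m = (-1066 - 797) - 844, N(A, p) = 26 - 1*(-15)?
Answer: -9292054/4983587 ≈ -1.8645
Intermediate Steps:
N(A, p) = 41 (N(A, p) = 26 + 15 = 41)
m = -2707 (m = -1863 - 844 = -2707)
N(62, -16)/(-1841) + 4987/m = 41/(-1841) + 4987/(-2707) = 41*(-1/1841) + 4987*(-1/2707) = -41/1841 - 4987/2707 = -9292054/4983587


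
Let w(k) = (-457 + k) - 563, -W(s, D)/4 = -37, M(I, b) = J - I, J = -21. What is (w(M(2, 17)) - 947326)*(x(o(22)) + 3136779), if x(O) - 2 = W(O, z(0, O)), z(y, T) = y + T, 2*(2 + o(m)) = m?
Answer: -2974966218801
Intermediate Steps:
o(m) = -2 + m/2
M(I, b) = -21 - I
z(y, T) = T + y
W(s, D) = 148 (W(s, D) = -4*(-37) = 148)
w(k) = -1020 + k
x(O) = 150 (x(O) = 2 + 148 = 150)
(w(M(2, 17)) - 947326)*(x(o(22)) + 3136779) = ((-1020 + (-21 - 1*2)) - 947326)*(150 + 3136779) = ((-1020 + (-21 - 2)) - 947326)*3136929 = ((-1020 - 23) - 947326)*3136929 = (-1043 - 947326)*3136929 = -948369*3136929 = -2974966218801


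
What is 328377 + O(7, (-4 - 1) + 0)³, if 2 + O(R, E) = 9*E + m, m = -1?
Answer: 217785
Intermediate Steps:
O(R, E) = -3 + 9*E (O(R, E) = -2 + (9*E - 1) = -2 + (-1 + 9*E) = -3 + 9*E)
328377 + O(7, (-4 - 1) + 0)³ = 328377 + (-3 + 9*((-4 - 1) + 0))³ = 328377 + (-3 + 9*(-5 + 0))³ = 328377 + (-3 + 9*(-5))³ = 328377 + (-3 - 45)³ = 328377 + (-48)³ = 328377 - 110592 = 217785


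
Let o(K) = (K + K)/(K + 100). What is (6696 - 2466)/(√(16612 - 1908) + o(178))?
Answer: -581437/1578135 + 1816174*√919/1578135 ≈ 34.519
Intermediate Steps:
o(K) = 2*K/(100 + K) (o(K) = (2*K)/(100 + K) = 2*K/(100 + K))
(6696 - 2466)/(√(16612 - 1908) + o(178)) = (6696 - 2466)/(√(16612 - 1908) + 2*178/(100 + 178)) = 4230/(√14704 + 2*178/278) = 4230/(4*√919 + 2*178*(1/278)) = 4230/(4*√919 + 178/139) = 4230/(178/139 + 4*√919)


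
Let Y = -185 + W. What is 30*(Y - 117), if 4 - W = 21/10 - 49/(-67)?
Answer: -604671/67 ≈ -9024.9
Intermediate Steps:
W = 783/670 (W = 4 - (21/10 - 49/(-67)) = 4 - (21*(1/10) - 49*(-1/67)) = 4 - (21/10 + 49/67) = 4 - 1*1897/670 = 4 - 1897/670 = 783/670 ≈ 1.1687)
Y = -123167/670 (Y = -185 + 783/670 = -123167/670 ≈ -183.83)
30*(Y - 117) = 30*(-123167/670 - 117) = 30*(-201557/670) = -604671/67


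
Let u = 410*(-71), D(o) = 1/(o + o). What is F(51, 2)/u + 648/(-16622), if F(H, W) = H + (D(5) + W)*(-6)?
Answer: -24376956/604833025 ≈ -0.040304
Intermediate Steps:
D(o) = 1/(2*o)
u = -29110
F(H, W) = -3/5 + H - 6*W (F(H, W) = H + ((1/2)/5 + W)*(-6) = H + ((1/2)*(1/5) + W)*(-6) = H + (1/10 + W)*(-6) = H + (-3/5 - 6*W) = -3/5 + H - 6*W)
F(51, 2)/u + 648/(-16622) = (-3/5 + 51 - 6*2)/(-29110) + 648/(-16622) = (-3/5 + 51 - 12)*(-1/29110) + 648*(-1/16622) = (192/5)*(-1/29110) - 324/8311 = -96/72775 - 324/8311 = -24376956/604833025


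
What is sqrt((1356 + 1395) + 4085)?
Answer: 2*sqrt(1709) ≈ 82.680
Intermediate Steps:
sqrt((1356 + 1395) + 4085) = sqrt(2751 + 4085) = sqrt(6836) = 2*sqrt(1709)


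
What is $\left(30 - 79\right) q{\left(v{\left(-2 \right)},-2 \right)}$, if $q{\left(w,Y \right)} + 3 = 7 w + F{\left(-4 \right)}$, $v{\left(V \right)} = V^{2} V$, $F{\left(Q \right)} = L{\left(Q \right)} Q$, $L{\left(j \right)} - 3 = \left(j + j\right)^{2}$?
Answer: $16023$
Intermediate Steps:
$L{\left(j \right)} = 3 + 4 j^{2}$ ($L{\left(j \right)} = 3 + \left(j + j\right)^{2} = 3 + \left(2 j\right)^{2} = 3 + 4 j^{2}$)
$F{\left(Q \right)} = Q \left(3 + 4 Q^{2}\right)$ ($F{\left(Q \right)} = \left(3 + 4 Q^{2}\right) Q = Q \left(3 + 4 Q^{2}\right)$)
$v{\left(V \right)} = V^{3}$
$q{\left(w,Y \right)} = -271 + 7 w$ ($q{\left(w,Y \right)} = -3 + \left(7 w - 4 \left(3 + 4 \left(-4\right)^{2}\right)\right) = -3 + \left(7 w - 4 \left(3 + 4 \cdot 16\right)\right) = -3 + \left(7 w - 4 \left(3 + 64\right)\right) = -3 + \left(7 w - 268\right) = -3 + \left(-268 + 7 w\right) = -271 + 7 w$)
$\left(30 - 79\right) q{\left(v{\left(-2 \right)},-2 \right)} = \left(30 - 79\right) \left(-271 + 7 \left(-2\right)^{3}\right) = - 49 \left(-271 + 7 \left(-8\right)\right) = - 49 \left(-271 - 56\right) = \left(-49\right) \left(-327\right) = 16023$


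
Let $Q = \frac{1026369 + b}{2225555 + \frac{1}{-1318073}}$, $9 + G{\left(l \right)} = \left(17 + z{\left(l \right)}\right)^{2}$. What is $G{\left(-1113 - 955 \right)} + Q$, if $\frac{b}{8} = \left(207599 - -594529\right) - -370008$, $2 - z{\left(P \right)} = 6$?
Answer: $\frac{161021182886867}{977814651838} \approx 164.67$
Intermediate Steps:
$z{\left(P \right)} = -4$ ($z{\left(P \right)} = 2 - 6 = -4$)
$b = 9377088$ ($b = 8 \left(\left(207599 - -594529\right) - -370008\right) = 8 \left(\left(207599 + 594529\right) + 370008\right) = 8 \left(802128 + 370008\right) = 8 \cdot 1172136 = 9377088$)
$G{\left(l \right)} = 160$ ($G{\left(l \right)} = -9 + \left(17 - 4\right)^{2} = -9 + 13^{2} = -9 + 169 = 160$)
$Q = \frac{4570838592787}{977814651838}$ ($Q = \frac{1026369 + 9377088}{2225555 + \frac{1}{-1318073}} = \frac{10403457}{2225555 - \frac{1}{1318073}} = \frac{10403457}{\frac{2933443955514}{1318073}} = 10403457 \cdot \frac{1318073}{2933443955514} = \frac{4570838592787}{977814651838} \approx 4.6745$)
$G{\left(-1113 - 955 \right)} + Q = 160 + \frac{4570838592787}{977814651838} = \frac{161021182886867}{977814651838}$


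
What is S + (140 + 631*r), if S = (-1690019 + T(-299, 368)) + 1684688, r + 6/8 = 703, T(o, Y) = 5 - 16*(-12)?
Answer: 1752503/4 ≈ 4.3813e+5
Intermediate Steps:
T(o, Y) = 197 (T(o, Y) = 5 + 192 = 197)
r = 2809/4 (r = -¾ + 703 = 2809/4 ≈ 702.25)
S = -5134 (S = (-1690019 + 197) + 1684688 = -1689822 + 1684688 = -5134)
S + (140 + 631*r) = -5134 + (140 + 631*(2809/4)) = -5134 + (140 + 1772479/4) = -5134 + 1773039/4 = 1752503/4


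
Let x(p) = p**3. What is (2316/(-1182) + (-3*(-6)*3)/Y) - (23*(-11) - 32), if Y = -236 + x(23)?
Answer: 221757089/783469 ≈ 283.04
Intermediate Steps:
Y = 11931 (Y = -236 + 23**3 = -236 + 12167 = 11931)
(2316/(-1182) + (-3*(-6)*3)/Y) - (23*(-11) - 32) = (2316/(-1182) + (-3*(-6)*3)/11931) - (23*(-11) - 32) = (2316*(-1/1182) + (18*3)*(1/11931)) - (-253 - 32) = (-386/197 + 54*(1/11931)) - 1*(-285) = (-386/197 + 18/3977) + 285 = -1531576/783469 + 285 = 221757089/783469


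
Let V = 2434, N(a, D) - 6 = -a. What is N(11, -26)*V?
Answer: -12170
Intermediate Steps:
N(a, D) = 6 - a
N(11, -26)*V = (6 - 1*11)*2434 = (6 - 11)*2434 = -5*2434 = -12170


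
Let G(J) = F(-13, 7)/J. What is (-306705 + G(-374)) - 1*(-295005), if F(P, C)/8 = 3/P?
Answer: -28442688/2431 ≈ -11700.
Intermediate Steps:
F(P, C) = 24/P (F(P, C) = 8*(3/P) = 24/P)
G(J) = -24/(13*J) (G(J) = (24/(-13))/J = (24*(-1/13))/J = -24/(13*J))
(-306705 + G(-374)) - 1*(-295005) = (-306705 - 24/13/(-374)) - 1*(-295005) = (-306705 - 24/13*(-1/374)) + 295005 = (-306705 + 12/2431) + 295005 = -745599843/2431 + 295005 = -28442688/2431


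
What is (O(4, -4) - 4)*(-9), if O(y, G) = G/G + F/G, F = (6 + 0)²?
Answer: 108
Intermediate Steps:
F = 36 (F = 6² = 36)
O(y, G) = 1 + 36/G (O(y, G) = G/G + 36/G = 1 + 36/G)
(O(4, -4) - 4)*(-9) = ((36 - 4)/(-4) - 4)*(-9) = (-¼*32 - 4)*(-9) = (-8 - 4)*(-9) = -12*(-9) = 108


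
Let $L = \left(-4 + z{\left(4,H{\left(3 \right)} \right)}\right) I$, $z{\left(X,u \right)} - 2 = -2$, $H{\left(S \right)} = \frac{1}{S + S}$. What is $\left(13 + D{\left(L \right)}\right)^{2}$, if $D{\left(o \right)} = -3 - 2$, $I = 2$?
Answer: $64$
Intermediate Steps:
$H{\left(S \right)} = \frac{1}{2 S}$
$z{\left(X,u \right)} = 0$ ($z{\left(X,u \right)} = 2 - 2 = 0$)
$L = -8$ ($L = \left(-4 + 0\right) 2 = \left(-4\right) 2 = -8$)
$D{\left(o \right)} = -5$ ($D{\left(o \right)} = -3 - 2 = -5$)
$\left(13 + D{\left(L \right)}\right)^{2} = \left(13 - 5\right)^{2} = 8^{2} = 64$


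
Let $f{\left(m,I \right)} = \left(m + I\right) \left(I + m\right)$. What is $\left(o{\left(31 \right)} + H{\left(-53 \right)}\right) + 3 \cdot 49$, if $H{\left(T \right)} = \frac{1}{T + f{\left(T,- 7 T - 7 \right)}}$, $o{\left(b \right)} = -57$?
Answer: $\frac{8700121}{96668} \approx 90.0$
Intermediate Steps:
$f{\left(m,I \right)} = \left(I + m\right)^{2}$ ($f{\left(m,I \right)} = \left(I + m\right) \left(I + m\right) = \left(I + m\right)^{2}$)
$H{\left(T \right)} = \frac{1}{T + \left(-7 - 6 T\right)^{2}}$ ($H{\left(T \right)} = \frac{1}{T + \left(\left(- 7 T - 7\right) + T\right)^{2}} = \frac{1}{T + \left(\left(-7 - 7 T\right) + T\right)^{2}} = \frac{1}{T + \left(-7 - 6 T\right)^{2}}$)
$\left(o{\left(31 \right)} + H{\left(-53 \right)}\right) + 3 \cdot 49 = \left(-57 + \frac{1}{-53 + \left(7 + 6 \left(-53\right)\right)^{2}}\right) + 3 \cdot 49 = \left(-57 + \frac{1}{-53 + \left(7 - 318\right)^{2}}\right) + 147 = \left(-57 + \frac{1}{-53 + \left(-311\right)^{2}}\right) + 147 = \left(-57 + \frac{1}{-53 + 96721}\right) + 147 = \left(-57 + \frac{1}{96668}\right) + 147 = - \frac{5510075}{96668} + 147 = \frac{8700121}{96668}$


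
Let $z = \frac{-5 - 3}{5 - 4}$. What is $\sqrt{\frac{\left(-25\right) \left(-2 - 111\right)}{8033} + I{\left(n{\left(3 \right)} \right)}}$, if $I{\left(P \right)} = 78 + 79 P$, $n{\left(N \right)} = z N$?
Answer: $\frac{i \sqrt{117291190577}}{8033} \approx 42.634 i$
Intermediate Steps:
$z = -8$ ($z = - \frac{8}{1} = \left(-8\right) 1 = -8$)
$n{\left(N \right)} = - 8 N$
$\sqrt{\frac{\left(-25\right) \left(-2 - 111\right)}{8033} + I{\left(n{\left(3 \right)} \right)}} = \sqrt{\frac{\left(-25\right) \left(-2 - 111\right)}{8033} + \left(78 + 79 \left(\left(-8\right) 3\right)\right)} = \sqrt{\left(-25\right) \left(-113\right) \frac{1}{8033} + \left(78 + 79 \left(-24\right)\right)} = \sqrt{2825 \cdot \frac{1}{8033} + \left(78 - 1896\right)} = \sqrt{\frac{2825}{8033} - 1818} = \sqrt{- \frac{14601169}{8033}} = \frac{i \sqrt{117291190577}}{8033}$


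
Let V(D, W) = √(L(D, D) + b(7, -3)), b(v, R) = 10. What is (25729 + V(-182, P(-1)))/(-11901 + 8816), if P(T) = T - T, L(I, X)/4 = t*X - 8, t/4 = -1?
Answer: -25729/3085 - 17*√10/3085 ≈ -8.3575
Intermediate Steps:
t = -4 (t = 4*(-1) = -4)
L(I, X) = -32 - 16*X (L(I, X) = 4*(-4*X - 8) = 4*(-8 - 4*X) = -32 - 16*X)
P(T) = 0
V(D, W) = √(-22 - 16*D) (V(D, W) = √((-32 - 16*D) + 10) = √(-22 - 16*D))
(25729 + V(-182, P(-1)))/(-11901 + 8816) = (25729 + √(-22 - 16*(-182)))/(-11901 + 8816) = (25729 + √(-22 + 2912))/(-3085) = (25729 + √2890)*(-1/3085) = (25729 + 17*√10)*(-1/3085) = -25729/3085 - 17*√10/3085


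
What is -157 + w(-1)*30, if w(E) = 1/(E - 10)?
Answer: -1757/11 ≈ -159.73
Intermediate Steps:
w(E) = 1/(-10 + E)
-157 + w(-1)*30 = -157 + 30/(-10 - 1) = -157 + 30/(-11) = -157 - 1/11*30 = -157 - 30/11 = -1757/11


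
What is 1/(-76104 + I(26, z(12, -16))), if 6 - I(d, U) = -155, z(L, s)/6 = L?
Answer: -1/75943 ≈ -1.3168e-5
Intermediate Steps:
z(L, s) = 6*L
I(d, U) = 161 (I(d, U) = 6 - 1*(-155) = 6 + 155 = 161)
1/(-76104 + I(26, z(12, -16))) = 1/(-76104 + 161) = 1/(-75943) = -1/75943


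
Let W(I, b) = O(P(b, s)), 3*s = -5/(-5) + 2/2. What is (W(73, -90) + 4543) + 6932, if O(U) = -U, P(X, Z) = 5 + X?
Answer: 11560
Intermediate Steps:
s = ⅔ (s = (-5/(-5) + 2/2)/3 = (-5*(-⅕) + 2*(½))/3 = (1 + 1)/3 = (⅓)*2 = ⅔ ≈ 0.66667)
W(I, b) = -5 - b (W(I, b) = -(5 + b) = -5 - b)
(W(73, -90) + 4543) + 6932 = ((-5 - 1*(-90)) + 4543) + 6932 = ((-5 + 90) + 4543) + 6932 = (85 + 4543) + 6932 = 4628 + 6932 = 11560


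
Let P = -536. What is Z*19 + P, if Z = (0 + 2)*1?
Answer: -498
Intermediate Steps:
Z = 2 (Z = 2*1 = 2)
Z*19 + P = 2*19 - 536 = 38 - 536 = -498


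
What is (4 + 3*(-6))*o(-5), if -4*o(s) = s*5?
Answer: -175/2 ≈ -87.500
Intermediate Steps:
o(s) = -5*s/4 (o(s) = -s*5/4 = -5*s/4)
(4 + 3*(-6))*o(-5) = (4 + 3*(-6))*(-5/4*(-5)) = (4 - 18)*(25/4) = -14*25/4 = -175/2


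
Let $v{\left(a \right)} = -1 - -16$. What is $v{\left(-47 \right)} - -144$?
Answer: $159$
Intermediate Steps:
$v{\left(a \right)} = 15$ ($v{\left(a \right)} = -1 + 16 = 15$)
$v{\left(-47 \right)} - -144 = 15 - -144 = 15 + 144 = 159$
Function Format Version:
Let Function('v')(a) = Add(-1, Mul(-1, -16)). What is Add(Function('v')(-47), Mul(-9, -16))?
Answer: 159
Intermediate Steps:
Function('v')(a) = 15 (Function('v')(a) = Add(-1, 16) = 15)
Add(Function('v')(-47), Mul(-9, -16)) = Add(15, Mul(-9, -16)) = Add(15, 144) = 159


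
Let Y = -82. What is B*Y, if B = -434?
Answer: 35588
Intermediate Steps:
B*Y = -434*(-82) = 35588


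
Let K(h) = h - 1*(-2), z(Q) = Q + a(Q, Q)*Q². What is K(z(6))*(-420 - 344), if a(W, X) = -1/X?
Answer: -1528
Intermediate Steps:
z(Q) = 0 (z(Q) = Q + (-1/Q)*Q² = Q - Q = 0)
K(h) = 2 + h (K(h) = h + 2 = 2 + h)
K(z(6))*(-420 - 344) = (2 + 0)*(-420 - 344) = 2*(-764) = -1528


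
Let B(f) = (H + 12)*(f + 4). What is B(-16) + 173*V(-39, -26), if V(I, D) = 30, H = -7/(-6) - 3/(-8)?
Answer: 10055/2 ≈ 5027.5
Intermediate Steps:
H = 37/24 (H = -7*(-⅙) - 3*(-⅛) = 7/6 + 3/8 = 37/24 ≈ 1.5417)
B(f) = 325/6 + 325*f/24 (B(f) = (37/24 + 12)*(f + 4) = 325*(4 + f)/24 = 325/6 + 325*f/24)
B(-16) + 173*V(-39, -26) = (325/6 + (325/24)*(-16)) + 173*30 = (325/6 - 650/3) + 5190 = -325/2 + 5190 = 10055/2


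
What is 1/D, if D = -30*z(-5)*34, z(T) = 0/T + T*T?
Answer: -1/25500 ≈ -3.9216e-5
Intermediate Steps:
z(T) = T² (z(T) = 0 + T² = T²)
D = -25500 (D = -30*(-5)²*34 = -30*25*34 = -750*34 = -25500)
1/D = 1/(-25500) = -1/25500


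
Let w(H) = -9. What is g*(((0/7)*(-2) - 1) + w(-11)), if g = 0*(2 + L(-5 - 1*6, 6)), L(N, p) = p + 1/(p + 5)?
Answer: 0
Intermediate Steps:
L(N, p) = p + 1/(5 + p)
g = 0 (g = 0*(2 + (1 + 6**2 + 5*6)/(5 + 6)) = 0*(2 + (1 + 36 + 30)/11) = 0*(2 + (1/11)*67) = 0*(2 + 67/11) = 0*(89/11) = 0)
g*(((0/7)*(-2) - 1) + w(-11)) = 0*(((0/7)*(-2) - 1) - 9) = 0*(((0*(1/7))*(-2) - 1) - 9) = 0*((0*(-2) - 1) - 9) = 0*((0 - 1) - 9) = 0*(-1 - 9) = 0*(-10) = 0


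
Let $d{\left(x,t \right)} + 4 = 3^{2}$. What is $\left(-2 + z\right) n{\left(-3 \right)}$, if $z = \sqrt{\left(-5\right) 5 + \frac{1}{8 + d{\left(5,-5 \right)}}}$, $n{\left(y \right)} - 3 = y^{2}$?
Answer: $-24 + \frac{216 i \sqrt{13}}{13} \approx -24.0 + 59.908 i$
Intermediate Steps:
$d{\left(x,t \right)} = 5$ ($d{\left(x,t \right)} = -4 + 3^{2} = -4 + 9 = 5$)
$n{\left(y \right)} = 3 + y^{2}$
$z = \frac{18 i \sqrt{13}}{13}$ ($z = \sqrt{\left(-5\right) 5 + \frac{1}{8 + 5}} = \sqrt{-25 + \frac{1}{13}} = \sqrt{- \frac{324}{13}} = \frac{18 i \sqrt{13}}{13} \approx 4.9923 i$)
$\left(-2 + z\right) n{\left(-3 \right)} = \left(-2 + \frac{18 i \sqrt{13}}{13}\right) \left(3 + \left(-3\right)^{2}\right) = \left(-2 + \frac{18 i \sqrt{13}}{13}\right) \left(3 + 9\right) = \left(-2 + \frac{18 i \sqrt{13}}{13}\right) 12 = -24 + \frac{216 i \sqrt{13}}{13}$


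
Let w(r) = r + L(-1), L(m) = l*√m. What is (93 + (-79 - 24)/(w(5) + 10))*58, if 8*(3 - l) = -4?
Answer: 4760466/949 + 83636*I/949 ≈ 5016.3 + 88.131*I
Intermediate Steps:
l = 7/2 (l = 3 - ⅛*(-4) = 3 + ½ = 7/2 ≈ 3.5000)
L(m) = 7*√m/2
w(r) = r + 7*I/2 (w(r) = r + 7*√(-1)/2 = r + 7*I/2)
(93 + (-79 - 24)/(w(5) + 10))*58 = (93 + (-79 - 24)/((5 + 7*I/2) + 10))*58 = (93 - 103*4*(15 - 7*I/2)/949)*58 = (93 - 412*(15 - 7*I/2)/949)*58 = 5394 - 23896*(15 - 7*I/2)/949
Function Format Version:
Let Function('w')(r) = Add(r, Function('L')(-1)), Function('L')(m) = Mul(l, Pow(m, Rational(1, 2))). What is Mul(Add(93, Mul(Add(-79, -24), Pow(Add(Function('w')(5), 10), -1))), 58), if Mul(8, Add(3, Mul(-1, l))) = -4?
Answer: Add(Rational(4760466, 949), Mul(Rational(83636, 949), I)) ≈ Add(5016.3, Mul(88.131, I))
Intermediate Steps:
l = Rational(7, 2) (l = Add(3, Mul(Rational(-1, 8), -4)) = Add(3, Rational(1, 2)) = Rational(7, 2) ≈ 3.5000)
Function('L')(m) = Mul(Rational(7, 2), Pow(m, Rational(1, 2)))
Function('w')(r) = Add(r, Mul(Rational(7, 2), I)) (Function('w')(r) = Add(r, Mul(Rational(7, 2), Pow(-1, Rational(1, 2)))) = Add(r, Mul(Rational(7, 2), I)))
Mul(Add(93, Mul(Add(-79, -24), Pow(Add(Function('w')(5), 10), -1))), 58) = Mul(Add(93, Mul(Add(-79, -24), Pow(Add(Add(5, Mul(Rational(7, 2), I)), 10), -1))), 58) = Mul(Add(93, Mul(-103, Pow(Add(15, Mul(Rational(7, 2), I)), -1))), 58) = Mul(Add(93, Mul(-103, Mul(Rational(4, 949), Add(15, Mul(Rational(-7, 2), I))))), 58) = Mul(Add(93, Mul(Rational(-412, 949), Add(15, Mul(Rational(-7, 2), I)))), 58) = Add(5394, Mul(Rational(-23896, 949), Add(15, Mul(Rational(-7, 2), I))))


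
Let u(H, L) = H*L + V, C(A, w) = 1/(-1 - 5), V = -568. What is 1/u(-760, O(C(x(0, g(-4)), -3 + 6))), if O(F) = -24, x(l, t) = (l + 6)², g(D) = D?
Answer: 1/17672 ≈ 5.6587e-5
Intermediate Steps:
x(l, t) = (6 + l)²
C(A, w) = -⅙ (C(A, w) = 1/(-6) = -⅙)
u(H, L) = -568 + H*L (u(H, L) = H*L - 568 = -568 + H*L)
1/u(-760, O(C(x(0, g(-4)), -3 + 6))) = 1/(-568 - 760*(-24)) = 1/(-568 + 18240) = 1/17672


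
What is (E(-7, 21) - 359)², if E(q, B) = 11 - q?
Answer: 116281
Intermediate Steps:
(E(-7, 21) - 359)² = ((11 - 1*(-7)) - 359)² = ((11 + 7) - 359)² = (18 - 359)² = (-341)² = 116281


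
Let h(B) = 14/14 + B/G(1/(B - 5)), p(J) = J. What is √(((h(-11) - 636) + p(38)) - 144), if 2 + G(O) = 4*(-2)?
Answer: 7*I*√1510/10 ≈ 27.201*I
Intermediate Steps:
G(O) = -10 (G(O) = -2 + 4*(-2) = -2 - 8 = -10)
h(B) = 1 - B/10 (h(B) = 14/14 + B/(-10) = 14*(1/14) + B*(-⅒) = 1 - B/10)
√(((h(-11) - 636) + p(38)) - 144) = √((((1 - ⅒*(-11)) - 636) + 38) - 144) = √((((1 + 11/10) - 636) + 38) - 144) = √(((21/10 - 636) + 38) - 144) = √((-6339/10 + 38) - 144) = √(-5959/10 - 144) = √(-7399/10) = 7*I*√1510/10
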